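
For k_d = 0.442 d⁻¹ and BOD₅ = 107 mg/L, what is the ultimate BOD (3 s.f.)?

BOD₅ = L₀(1 − e^(−5k_d)) ⇒ L₀ = BOD₅ / (1 − e^(−5×0.442))
= 107 / (1 − 0.1097) = 107 / 0.8903 = 120.2 mg/L.

L₀ ≈ 120 mg/L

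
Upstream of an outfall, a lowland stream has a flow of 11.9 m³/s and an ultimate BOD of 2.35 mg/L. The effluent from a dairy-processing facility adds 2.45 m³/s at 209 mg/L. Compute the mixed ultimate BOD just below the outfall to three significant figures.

Flow-weighted mixing: C = (Q_r C_r + Q_w C_w)/(Q_r + Q_w)
= (11.9×2.35 + 2.45×209)/(11.9 + 2.45) = 540.0/14.35 = 37.63 mg/L.

37.6 mg/L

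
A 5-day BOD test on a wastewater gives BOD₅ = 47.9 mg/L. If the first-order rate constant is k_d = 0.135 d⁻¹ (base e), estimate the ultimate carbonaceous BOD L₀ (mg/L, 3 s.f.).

BOD₅ = L₀(1 − e^(−5k_d)) ⇒ L₀ = BOD₅ / (1 − e^(−5×0.135))
= 47.9 / (1 − 0.5092) = 47.9 / 0.4908 = 97.59 mg/L.

L₀ ≈ 97.6 mg/L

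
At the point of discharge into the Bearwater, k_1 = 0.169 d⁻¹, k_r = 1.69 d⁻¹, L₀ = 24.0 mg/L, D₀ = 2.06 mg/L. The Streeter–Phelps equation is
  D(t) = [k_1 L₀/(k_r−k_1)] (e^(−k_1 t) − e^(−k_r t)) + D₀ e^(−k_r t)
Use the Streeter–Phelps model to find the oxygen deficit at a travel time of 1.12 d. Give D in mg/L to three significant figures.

k_1 L₀/(k_r−k_1) = 0.169×24.0/(1.69−0.169) = 4.056/1.521 = 2.667 mg/L.
e^(−k_1 t) = e^(−0.169×1.120) = 0.8276; e^(−k_r t) = e^(−1.69×1.120) = 0.1506.
D = 2.667 × (0.8276 − 0.1506) + 2.06 × 0.1506 = 1.805 + 0.3103 = 2.115 mg/L.

D ≈ 2.12 mg/L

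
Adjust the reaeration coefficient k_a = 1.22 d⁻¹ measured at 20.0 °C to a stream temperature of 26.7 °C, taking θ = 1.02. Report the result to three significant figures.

k_a ≈ 1.39 d⁻¹

k_a(T₂) = k_a(T₁) · θ^(T₂−T₁) = 1.22 × 1.02^(26.7−20.0)
= 1.22 × 1.02^6.70 = 1.22 × 1.142 = 1.393 d⁻¹.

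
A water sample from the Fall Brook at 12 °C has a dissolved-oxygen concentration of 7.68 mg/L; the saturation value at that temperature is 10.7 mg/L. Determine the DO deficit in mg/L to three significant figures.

D ≈ 3.02 mg/L

D = C_s − C = 10.7 − 7.68 = 3.02 mg/L.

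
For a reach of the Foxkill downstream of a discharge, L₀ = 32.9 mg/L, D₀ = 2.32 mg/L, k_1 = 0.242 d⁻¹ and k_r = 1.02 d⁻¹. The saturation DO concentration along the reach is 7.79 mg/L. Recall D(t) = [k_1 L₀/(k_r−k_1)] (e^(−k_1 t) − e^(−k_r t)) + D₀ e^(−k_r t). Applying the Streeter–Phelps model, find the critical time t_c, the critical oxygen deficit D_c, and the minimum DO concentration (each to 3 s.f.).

t_c ≈ 1.52 d; D_c ≈ 5.41 mg/L; min DO ≈ 2.38 mg/L

t_c = [1/(k_r−k_1)] ln[(k_r/k_1)(1 − D₀(k_r−k_1)/(k_1 L₀))]
= [1/(1.02−0.242)] ln[(1.02/0.242)(1 − 2.32×0.7780/(0.242×32.9))]
= (1/0.7780) ln[4.215 × 0.7733] = 1.285 × ln(3.259) = 1.285 × 1.182 = 1.519 d.
L(t_c) = L₀ e^(−k_1 t_c) = 32.9 × 0.6925 = 22.78 mg/L, and at the critical point k_r D_c = k_1 L, so D_c = (0.242/1.02) × 22.78 = 5.405 mg/L.
Minimum DO = C_s − D_c = 7.79 − 5.405 = 2.385 mg/L.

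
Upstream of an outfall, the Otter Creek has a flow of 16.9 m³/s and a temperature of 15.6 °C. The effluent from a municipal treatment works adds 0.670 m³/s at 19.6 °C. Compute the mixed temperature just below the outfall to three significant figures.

15.8 °C

Flow-weighted mixing: C = (Q_r C_r + Q_w C_w)/(Q_r + Q_w)
= (16.9×15.6 + 0.670×19.6)/(16.9 + 0.670) = 276.8/17.57 = 15.75 °C.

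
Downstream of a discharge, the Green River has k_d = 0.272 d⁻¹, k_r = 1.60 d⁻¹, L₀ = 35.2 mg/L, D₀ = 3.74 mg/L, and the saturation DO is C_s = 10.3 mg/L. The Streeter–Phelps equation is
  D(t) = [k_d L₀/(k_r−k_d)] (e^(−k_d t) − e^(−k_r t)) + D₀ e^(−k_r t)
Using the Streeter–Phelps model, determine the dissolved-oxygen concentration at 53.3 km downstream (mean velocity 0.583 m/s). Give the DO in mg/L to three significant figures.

Travel time t = x/v = 53.3 km / (0.583 m/s) = 53300 m / 0.583 m/s = 91420 s = 1.058 d.
k_d L₀/(k_r−k_d) = 0.272×35.2/(1.60−0.272) = 9.574/1.328 = 7.210 mg/L.
e^(−k_d t) = e^(−0.272×1.058) = 0.7499; e^(−k_r t) = e^(−1.60×1.058) = 0.1840.
D = 7.210 × (0.7499 − 0.1840) + 3.74 × 0.1840 = 4.080 + 0.6880 = 4.768 mg/L.
DO = C_s − D = 10.3 − 4.768 = 5.532 mg/L.

DO ≈ 5.53 mg/L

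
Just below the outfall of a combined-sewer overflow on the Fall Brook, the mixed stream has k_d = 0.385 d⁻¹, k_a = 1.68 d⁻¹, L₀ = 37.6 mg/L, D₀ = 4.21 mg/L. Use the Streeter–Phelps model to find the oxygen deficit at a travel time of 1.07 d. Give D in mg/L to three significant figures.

k_d L₀/(k_a−k_d) = 0.385×37.6/(1.68−0.385) = 14.48/1.295 = 11.18 mg/L.
e^(−k_d t) = e^(−0.385×1.070) = 0.6624; e^(−k_a t) = e^(−1.68×1.070) = 0.1657.
D = 11.18 × (0.6624 − 0.1657) + 4.21 × 0.1657 = 5.552 + 0.6976 = 6.249 mg/L.

D ≈ 6.25 mg/L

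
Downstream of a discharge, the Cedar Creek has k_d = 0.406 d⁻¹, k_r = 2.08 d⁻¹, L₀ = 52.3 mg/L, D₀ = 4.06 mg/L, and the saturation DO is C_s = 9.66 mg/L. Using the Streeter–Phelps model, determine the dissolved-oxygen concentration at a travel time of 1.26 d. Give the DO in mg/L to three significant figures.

k_d L₀/(k_r−k_d) = 0.406×52.3/(2.08−0.406) = 21.23/1.674 = 12.68 mg/L.
e^(−k_d t) = e^(−0.406×1.260) = 0.5996; e^(−k_r t) = e^(−2.08×1.260) = 0.07274.
D = 12.68 × (0.5996 − 0.07274) + 4.06 × 0.07274 = 6.682 + 0.2953 = 6.978 mg/L.
DO = C_s − D = 9.66 − 6.978 = 2.682 mg/L.

DO ≈ 2.68 mg/L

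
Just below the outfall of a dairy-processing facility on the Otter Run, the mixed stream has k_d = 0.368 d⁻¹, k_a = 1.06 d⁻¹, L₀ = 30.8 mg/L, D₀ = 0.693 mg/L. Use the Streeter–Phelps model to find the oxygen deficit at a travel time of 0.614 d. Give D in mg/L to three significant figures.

k_d L₀/(k_a−k_d) = 0.368×30.8/(1.06−0.368) = 11.33/0.6920 = 16.38 mg/L.
e^(−k_d t) = e^(−0.368×0.6140) = 0.7978; e^(−k_a t) = e^(−1.06×0.6140) = 0.5216.
D = 16.38 × (0.7978 − 0.5216) + 0.693 × 0.5216 = 4.523 + 0.3615 = 4.885 mg/L.

D ≈ 4.88 mg/L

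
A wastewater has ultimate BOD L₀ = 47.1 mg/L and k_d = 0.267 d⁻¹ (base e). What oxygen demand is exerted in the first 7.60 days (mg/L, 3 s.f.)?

y_t = L₀(1 − e^(−k_d t)) = 47.1 × (1 − e^(−0.267×7.60))
= 47.1 × (1 − 0.1314) = 47.1 × 0.8686 = 40.91 mg/L.

y ≈ 40.9 mg/L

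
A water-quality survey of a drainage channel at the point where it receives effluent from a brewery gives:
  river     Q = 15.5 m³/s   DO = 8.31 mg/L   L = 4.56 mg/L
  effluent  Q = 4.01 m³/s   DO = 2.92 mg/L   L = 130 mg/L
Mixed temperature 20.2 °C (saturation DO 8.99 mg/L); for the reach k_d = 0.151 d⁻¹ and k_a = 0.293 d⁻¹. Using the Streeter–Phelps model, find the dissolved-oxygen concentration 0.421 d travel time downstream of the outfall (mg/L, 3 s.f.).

DO ≈ 5.65 mg/L

Mixed DO = (15.5×8.31 + 4.01×2.92)/(15.5+4.01) = 140.5/19.51 = 7.202 mg/L.
Mixed L₀ = (15.5×4.56 + 4.01×130)/(19.51) = 592.0/19.51 = 30.34 mg/L.
Initial deficit D₀ = C_s − DO₀ = 8.99 − 7.202 = 1.788 mg/L.
D(0.421) = [0.151×30.34/(0.293−0.151)](e^(−0.151×0.421) − e^(−0.293×0.421)) + 1.788 e^(−0.293×0.421)
= 32.27 × (0.9384 − 0.8840) + 1.788 × 0.8840 = 3.337 mg/L.
DO = 8.99 − 3.337 = 5.653 mg/L.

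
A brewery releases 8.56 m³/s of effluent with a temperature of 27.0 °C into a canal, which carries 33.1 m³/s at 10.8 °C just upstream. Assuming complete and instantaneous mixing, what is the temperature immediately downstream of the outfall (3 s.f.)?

14.1 °C

Flow-weighted mixing: C = (Q_r C_r + Q_w C_w)/(Q_r + Q_w)
= (33.1×10.8 + 8.56×27.0)/(33.1 + 8.56) = 588.6/41.66 = 14.13 °C.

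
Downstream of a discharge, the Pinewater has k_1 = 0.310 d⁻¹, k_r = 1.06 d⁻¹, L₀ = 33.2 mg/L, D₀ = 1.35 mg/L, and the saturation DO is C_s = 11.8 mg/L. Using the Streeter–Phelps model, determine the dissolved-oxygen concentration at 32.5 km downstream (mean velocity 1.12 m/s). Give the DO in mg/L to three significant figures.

DO ≈ 8.10 mg/L

Travel time t = x/v = 32.5 km / (1.12 m/s) = 32500 m / 1.12 m/s = 29020 s = 0.3359 d.
k_1 L₀/(k_r−k_1) = 0.310×33.2/(1.06−0.310) = 10.29/0.7500 = 13.72 mg/L.
e^(−k_1 t) = e^(−0.310×0.3359) = 0.9011; e^(−k_r t) = e^(−1.06×0.3359) = 0.7005.
D = 13.72 × (0.9011 − 0.7005) + 1.35 × 0.7005 = 2.753 + 0.9456 = 3.699 mg/L.
DO = C_s − D = 11.8 − 3.699 = 8.101 mg/L.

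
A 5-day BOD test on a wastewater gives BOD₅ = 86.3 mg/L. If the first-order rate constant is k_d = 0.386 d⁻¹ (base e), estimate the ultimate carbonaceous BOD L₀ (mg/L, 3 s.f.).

BOD₅ = L₀(1 − e^(−5k_d)) ⇒ L₀ = BOD₅ / (1 − e^(−5×0.386))
= 86.3 / (1 − 0.1451) = 86.3 / 0.8549 = 101.0 mg/L.

L₀ ≈ 101 mg/L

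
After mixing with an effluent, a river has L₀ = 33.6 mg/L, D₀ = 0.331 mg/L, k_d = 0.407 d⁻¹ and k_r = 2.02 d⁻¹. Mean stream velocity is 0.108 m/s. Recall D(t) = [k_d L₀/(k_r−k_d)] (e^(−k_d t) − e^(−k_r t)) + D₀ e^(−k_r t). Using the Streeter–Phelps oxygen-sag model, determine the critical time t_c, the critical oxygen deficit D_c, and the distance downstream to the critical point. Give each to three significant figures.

t_c ≈ 0.969 d; D_c ≈ 4.56 mg/L; x_c ≈ 9.04 km

t_c = [1/(k_r−k_d)] ln[(k_r/k_d)(1 − D₀(k_r−k_d)/(k_d L₀))]
= [1/(2.02−0.407)] ln[(2.02/0.407)(1 − 0.331×1.613/(0.407×33.6))]
= (1/1.613) ln[4.963 × 0.9610] = 0.6200 × ln(4.769) = 0.6200 × 1.562 = 0.9685 d.
D_c = (k_d/k_r) L₀ e^(−k_d t_c) = (0.407/2.02) × 33.6 × e^(−0.407×0.9685) = 0.2015 × 33.6 × 0.6742 = 4.564 mg/L.
x_c = v t_c = 0.108 m/s × 0.9685 d × 86400 s/d = 9037 m ≈ 9.04 km.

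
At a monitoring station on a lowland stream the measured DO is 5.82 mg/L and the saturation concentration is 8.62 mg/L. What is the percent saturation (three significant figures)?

67.5 % saturation

% saturation = C/C_s × 100 = 5.82/8.62 × 100 = 67.5 %.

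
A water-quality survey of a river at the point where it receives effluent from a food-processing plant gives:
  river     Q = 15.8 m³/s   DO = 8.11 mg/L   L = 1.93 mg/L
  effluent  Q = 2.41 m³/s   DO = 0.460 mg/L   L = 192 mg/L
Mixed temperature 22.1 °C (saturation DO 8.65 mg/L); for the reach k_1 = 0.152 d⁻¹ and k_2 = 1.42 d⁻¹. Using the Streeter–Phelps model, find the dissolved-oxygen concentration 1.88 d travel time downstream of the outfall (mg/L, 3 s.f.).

DO ≈ 6.33 mg/L

Mixed DO = (15.8×8.11 + 2.41×0.460)/(15.8+2.41) = 129.2/18.21 = 7.098 mg/L.
Mixed L₀ = (15.8×1.93 + 2.41×192)/(18.21) = 493.2/18.21 = 27.08 mg/L.
Initial deficit D₀ = C_s − DO₀ = 8.65 − 7.098 = 1.552 mg/L.
D(1.88) = [0.152×27.08/(1.42−0.152)](e^(−0.152×1.88) − e^(−1.42×1.88)) + 1.552 e^(−1.42×1.88)
= 3.247 × (0.7514 − 0.06928) + 1.552 × 0.06928 = 2.322 mg/L.
DO = 8.65 − 2.322 = 6.328 mg/L.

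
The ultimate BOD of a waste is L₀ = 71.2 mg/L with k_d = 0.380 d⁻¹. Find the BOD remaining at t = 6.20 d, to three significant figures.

L ≈ 6.75 mg/L

L_t = L₀ e^(−k_d t) = 71.2 × e^(−0.380×6.20) = 71.2 × 0.09480 = 6.750 mg/L.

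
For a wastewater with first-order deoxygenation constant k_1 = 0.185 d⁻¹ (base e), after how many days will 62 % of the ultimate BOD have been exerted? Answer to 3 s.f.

t ≈ 5.23 d

y/L₀ = 1 − e^(−k_1 t) = 0.62 ⇒ e^(−k_1 t) = 0.380
t = −ln(0.380) / 0.185 = 0.9676 / 0.185 = 5.230 d.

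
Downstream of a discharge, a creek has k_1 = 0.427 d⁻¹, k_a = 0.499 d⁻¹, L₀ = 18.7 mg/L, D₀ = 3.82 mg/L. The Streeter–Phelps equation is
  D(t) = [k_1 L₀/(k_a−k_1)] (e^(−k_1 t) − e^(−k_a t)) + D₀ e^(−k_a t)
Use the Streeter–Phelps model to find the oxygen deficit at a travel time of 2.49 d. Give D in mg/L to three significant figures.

k_1 L₀/(k_a−k_1) = 0.427×18.7/(0.499−0.427) = 7.985/0.07200 = 110.9 mg/L.
e^(−k_1 t) = e^(−0.427×2.490) = 0.3453; e^(−k_a t) = e^(−0.499×2.490) = 0.2887.
D = 110.9 × (0.3453 − 0.2887) + 3.82 × 0.2887 = 6.286 + 1.103 = 7.389 mg/L.

D ≈ 7.39 mg/L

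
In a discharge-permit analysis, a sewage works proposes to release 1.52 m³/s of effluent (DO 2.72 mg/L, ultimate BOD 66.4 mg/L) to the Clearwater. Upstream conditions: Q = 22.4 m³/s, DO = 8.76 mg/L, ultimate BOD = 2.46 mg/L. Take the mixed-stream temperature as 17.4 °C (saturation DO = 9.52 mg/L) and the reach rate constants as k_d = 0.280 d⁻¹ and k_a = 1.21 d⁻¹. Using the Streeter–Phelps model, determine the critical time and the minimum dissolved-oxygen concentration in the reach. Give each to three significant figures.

t_c ≈ 0.635 d; minimum DO ≈ 8.26 mg/L

Mixed DO = (22.4×8.76 + 1.52×2.72)/(22.4+1.52) = 200.4/23.92 = 8.376 mg/L.
Mixed L₀ = (22.4×2.46 + 1.52×66.4)/(23.92) = 156.0/23.92 = 6.523 mg/L.
Initial deficit D₀ = C_s − DO₀ = 9.52 − 8.376 = 1.144 mg/L.
t_c = (1/0.9300) ln[(1.21/0.280)(1 − 1.144×0.9300/(0.280×6.523))] = 1.075 × ln(1.805) = 0.6348 d.
D_c = (0.280/1.21) × 6.523 × e^(−0.280×0.6348) = 0.2314 × 6.523 × 0.8372 = 1.264 mg/L.
Minimum DO = 9.52 − 1.264 = 8.256 mg/L.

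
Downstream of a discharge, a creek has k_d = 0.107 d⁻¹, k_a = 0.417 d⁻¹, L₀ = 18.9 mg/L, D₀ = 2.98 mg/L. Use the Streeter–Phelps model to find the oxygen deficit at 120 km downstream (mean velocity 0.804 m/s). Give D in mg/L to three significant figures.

D ≈ 3.70 mg/L

Travel time t = x/v = 120 km / (0.804 m/s) = 120000 m / 0.804 m/s = 149300 s = 1.727 d.
k_d L₀/(k_a−k_d) = 0.107×18.9/(0.417−0.107) = 2.022/0.3100 = 6.524 mg/L.
e^(−k_d t) = e^(−0.107×1.727) = 0.8312; e^(−k_a t) = e^(−0.417×1.727) = 0.4866.
D = 6.524 × (0.8312 − 0.4866) + 2.98 × 0.4866 = 2.248 + 1.450 = 3.698 mg/L.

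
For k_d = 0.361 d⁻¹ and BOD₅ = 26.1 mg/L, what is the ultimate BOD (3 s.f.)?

BOD₅ = L₀(1 − e^(−5k_d)) ⇒ L₀ = BOD₅ / (1 − e^(−5×0.361))
= 26.1 / (1 − 0.1645) = 26.1 / 0.8355 = 31.24 mg/L.

L₀ ≈ 31.2 mg/L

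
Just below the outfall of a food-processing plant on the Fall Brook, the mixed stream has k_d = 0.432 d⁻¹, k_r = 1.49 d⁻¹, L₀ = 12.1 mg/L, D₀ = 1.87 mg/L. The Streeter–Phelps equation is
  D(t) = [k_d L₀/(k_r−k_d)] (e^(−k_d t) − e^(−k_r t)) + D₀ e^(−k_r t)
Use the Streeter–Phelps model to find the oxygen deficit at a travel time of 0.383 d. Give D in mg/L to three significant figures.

D ≈ 2.45 mg/L

k_d L₀/(k_r−k_d) = 0.432×12.1/(1.49−0.432) = 5.227/1.058 = 4.941 mg/L.
e^(−k_d t) = e^(−0.432×0.3830) = 0.8475; e^(−k_r t) = e^(−1.49×0.3830) = 0.5651.
D = 4.941 × (0.8475 − 0.5651) + 1.87 × 0.5651 = 1.395 + 1.057 = 2.452 mg/L.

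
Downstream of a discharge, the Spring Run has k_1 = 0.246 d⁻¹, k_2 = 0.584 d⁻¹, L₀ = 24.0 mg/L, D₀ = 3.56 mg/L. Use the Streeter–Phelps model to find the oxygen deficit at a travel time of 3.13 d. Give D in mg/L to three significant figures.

D ≈ 5.85 mg/L

k_1 L₀/(k_2−k_1) = 0.246×24.0/(0.584−0.246) = 5.904/0.3380 = 17.47 mg/L.
e^(−k_1 t) = e^(−0.246×3.130) = 0.4630; e^(−k_2 t) = e^(−0.584×3.130) = 0.1607.
D = 17.47 × (0.4630 − 0.1607) + 3.56 × 0.1607 = 5.280 + 0.5723 = 5.852 mg/L.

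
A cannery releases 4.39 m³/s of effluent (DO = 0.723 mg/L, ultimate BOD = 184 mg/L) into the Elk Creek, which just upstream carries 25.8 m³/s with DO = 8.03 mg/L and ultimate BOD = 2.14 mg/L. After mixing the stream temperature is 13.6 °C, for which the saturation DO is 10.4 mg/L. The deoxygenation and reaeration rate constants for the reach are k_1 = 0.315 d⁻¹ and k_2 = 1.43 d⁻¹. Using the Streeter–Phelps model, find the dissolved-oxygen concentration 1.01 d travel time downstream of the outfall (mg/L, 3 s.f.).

DO ≈ 5.62 mg/L

Mixed DO = (25.8×8.03 + 4.39×0.723)/(25.8+4.39) = 210.3/30.19 = 6.967 mg/L.
Mixed L₀ = (25.8×2.14 + 4.39×184)/(30.19) = 863.0/30.19 = 28.58 mg/L.
Initial deficit D₀ = C_s − DO₀ = 10.4 − 6.967 = 3.433 mg/L.
D(1.01) = [0.315×28.58/(1.43−0.315)](e^(−0.315×1.01) − e^(−1.43×1.01)) + 3.433 e^(−1.43×1.01)
= 8.075 × (0.7275 − 0.2359) + 3.433 × 0.2359 = 4.780 mg/L.
DO = 10.4 − 4.780 = 5.620 mg/L.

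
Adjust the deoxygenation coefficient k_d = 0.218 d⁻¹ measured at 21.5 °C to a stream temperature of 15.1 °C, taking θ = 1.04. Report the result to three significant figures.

k_d(T₂) = k_d(T₁) · θ^(T₂−T₁) = 0.218 × 1.04^(15.1−21.5)
= 0.218 × 1.04^-6.40 = 0.218 × 0.7780 = 0.1696 d⁻¹.

k_d ≈ 0.170 d⁻¹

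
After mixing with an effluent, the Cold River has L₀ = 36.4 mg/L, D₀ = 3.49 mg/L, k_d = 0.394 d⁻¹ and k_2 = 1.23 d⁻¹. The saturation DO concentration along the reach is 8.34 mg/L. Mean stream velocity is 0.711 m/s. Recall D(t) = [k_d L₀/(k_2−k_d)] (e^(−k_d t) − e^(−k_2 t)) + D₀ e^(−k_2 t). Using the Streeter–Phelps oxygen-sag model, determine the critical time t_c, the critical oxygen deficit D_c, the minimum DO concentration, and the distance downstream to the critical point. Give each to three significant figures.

t_c = [1/(k_2−k_d)] ln[(k_2/k_d)(1 − D₀(k_2−k_d)/(k_d L₀))]
= [1/(1.23−0.394)] ln[(1.23/0.394)(1 − 3.49×0.8360/(0.394×36.4))]
= (1/0.8360) ln[3.122 × 0.7966] = 1.196 × ln(2.487) = 1.196 × 0.9110 = 1.090 d.
L(t_c) = L₀ e^(−k_d t_c) = 36.4 × 0.6509 = 23.69 mg/L, and at the critical point k_2 D_c = k_d L, so D_c = (0.394/1.23) × 23.69 = 7.590 mg/L.
Minimum DO = C_s − D_c = 8.34 − 7.590 = 0.7501 mg/L.
x_c = v t_c = 0.711 m/s × 1.090 d × 86400 s/d = 66940 m ≈ 66.9 km.

t_c ≈ 1.09 d; D_c ≈ 7.59 mg/L; min DO ≈ 0.750 mg/L; x_c ≈ 66.9 km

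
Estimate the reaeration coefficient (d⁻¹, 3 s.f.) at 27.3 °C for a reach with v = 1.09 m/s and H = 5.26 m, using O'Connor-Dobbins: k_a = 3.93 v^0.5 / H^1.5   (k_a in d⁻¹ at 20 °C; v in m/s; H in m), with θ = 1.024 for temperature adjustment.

k_a ≈ 0.404 d⁻¹

k_a(20) = 3.93 × 1.09^0.5 / 5.26^1.5 = 3.93 × 1.044 / 12.06 = 0.3401 d⁻¹.
k_a(27.3) = 0.3401 × 1.024^(27.3−20) = 0.3401 × 1.189 = 0.4044 d⁻¹.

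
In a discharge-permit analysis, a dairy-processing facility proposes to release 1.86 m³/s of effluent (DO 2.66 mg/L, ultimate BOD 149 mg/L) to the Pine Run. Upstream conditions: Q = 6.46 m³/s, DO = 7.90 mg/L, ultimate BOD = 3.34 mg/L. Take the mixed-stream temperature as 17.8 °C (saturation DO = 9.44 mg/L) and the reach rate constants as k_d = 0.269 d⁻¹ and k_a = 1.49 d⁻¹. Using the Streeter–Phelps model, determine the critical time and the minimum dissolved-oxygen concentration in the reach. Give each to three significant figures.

t_c ≈ 1.06 d; minimum DO ≈ 4.56 mg/L

Mixed DO = (6.46×7.90 + 1.86×2.66)/(6.46+1.86) = 55.98/8.320 = 6.729 mg/L.
Mixed L₀ = (6.46×3.34 + 1.86×149)/(8.320) = 298.7/8.320 = 35.90 mg/L.
Initial deficit D₀ = C_s − DO₀ = 9.44 − 6.729 = 2.711 mg/L.
t_c = (1/1.221) ln[(1.49/0.269)(1 − 2.711×1.221/(0.269×35.90))] = 0.8190 × ln(3.640) = 1.058 d.
D_c = (0.269/1.49) × 35.90 × e^(−0.269×1.058) = 0.1805 × 35.90 × 0.7523 = 4.876 mg/L.
Minimum DO = 9.44 − 4.876 = 4.564 mg/L.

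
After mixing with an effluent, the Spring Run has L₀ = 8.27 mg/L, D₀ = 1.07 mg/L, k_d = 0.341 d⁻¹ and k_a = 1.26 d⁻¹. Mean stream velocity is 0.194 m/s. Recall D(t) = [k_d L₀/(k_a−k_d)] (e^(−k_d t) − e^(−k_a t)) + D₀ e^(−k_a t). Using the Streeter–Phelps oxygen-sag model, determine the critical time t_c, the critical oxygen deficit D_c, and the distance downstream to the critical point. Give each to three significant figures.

t_c ≈ 0.956 d; D_c ≈ 1.62 mg/L; x_c ≈ 16.0 km

t_c = [1/(k_a−k_d)] ln[(k_a/k_d)(1 − D₀(k_a−k_d)/(k_d L₀))]
= [1/(1.26−0.341)] ln[(1.26/0.341)(1 − 1.07×0.9190/(0.341×8.27))]
= (1/0.9190) ln[3.695 × 0.6513] = 1.088 × ln(2.407) = 1.088 × 0.8782 = 0.9556 d.
L(t_c) = L₀ e^(−k_d t_c) = 8.27 × 0.7219 = 5.970 mg/L, and at the critical point k_a D_c = k_d L, so D_c = (0.341/1.26) × 5.970 = 1.616 mg/L.
x_c = v t_c = 0.194 m/s × 0.9556 d × 86400 s/d = 16020 m ≈ 16.0 km.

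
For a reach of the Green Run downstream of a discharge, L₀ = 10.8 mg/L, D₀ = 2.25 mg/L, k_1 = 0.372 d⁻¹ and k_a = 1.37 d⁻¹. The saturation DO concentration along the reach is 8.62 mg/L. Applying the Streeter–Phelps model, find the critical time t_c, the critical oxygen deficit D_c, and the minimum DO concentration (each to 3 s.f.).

At the critical point dD/dt = 0, so k_1 L₀ e^(−k_1 t) = k_a D. Substituting D(t) from the Streeter–Phelps equation and solving for t gives
t_c = ln[(k_a/k_1)(1 − D₀(k_a−k_1)/(k_1 L₀))] / (k_a−k_1).
Here k_a−k_1 = 0.9980 d⁻¹ and 1 − D₀(k_a−k_1)/(k_1 L₀) = 1 − 2.25×0.9980/(0.372×10.8) = 0.4411, so
t_c = ln(3.683 × 0.4411) / 0.9980 = 0.4852 / 0.9980 = 0.4861 d.
D_c = (k_1/k_a) L₀ e^(−k_1 t_c) = (0.372/1.37) × 10.8 × e^(−0.372×0.4861) = 0.2715 × 10.8 × 0.8346 = 2.447 mg/L.
Minimum DO = C_s − D_c = 8.62 − 2.447 = 6.173 mg/L.

t_c ≈ 0.486 d; D_c ≈ 2.45 mg/L; min DO ≈ 6.17 mg/L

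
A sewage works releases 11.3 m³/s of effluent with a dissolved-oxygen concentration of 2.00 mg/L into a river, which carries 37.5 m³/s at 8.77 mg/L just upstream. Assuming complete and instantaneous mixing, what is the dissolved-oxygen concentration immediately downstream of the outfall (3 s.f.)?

7.20 mg/L

Flow-weighted mixing: C = (Q_r C_r + Q_w C_w)/(Q_r + Q_w)
= (37.5×8.77 + 11.3×2.00)/(37.5 + 11.3) = 351.5/48.80 = 7.202 mg/L.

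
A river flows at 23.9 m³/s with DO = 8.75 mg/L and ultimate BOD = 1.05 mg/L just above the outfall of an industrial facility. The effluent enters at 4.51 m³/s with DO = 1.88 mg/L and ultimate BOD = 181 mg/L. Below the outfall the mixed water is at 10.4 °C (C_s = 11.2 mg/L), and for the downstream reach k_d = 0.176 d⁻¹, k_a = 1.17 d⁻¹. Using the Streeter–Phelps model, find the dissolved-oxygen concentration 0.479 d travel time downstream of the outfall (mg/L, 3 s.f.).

DO ≈ 7.35 mg/L

Mixed DO = (23.9×8.75 + 4.51×1.88)/(23.9+4.51) = 217.6/28.41 = 7.659 mg/L.
Mixed L₀ = (23.9×1.05 + 4.51×181)/(28.41) = 841.4/28.41 = 29.62 mg/L.
Initial deficit D₀ = C_s − DO₀ = 11.2 − 7.659 = 3.541 mg/L.
D(0.479) = [0.176×29.62/(1.17−0.176)](e^(−0.176×0.479) − e^(−1.17×0.479)) + 3.541 e^(−1.17×0.479)
= 5.244 × (0.9192 − 0.5710) + 3.541 × 0.5710 = 3.847 mg/L.
DO = 11.2 − 3.847 = 7.353 mg/L.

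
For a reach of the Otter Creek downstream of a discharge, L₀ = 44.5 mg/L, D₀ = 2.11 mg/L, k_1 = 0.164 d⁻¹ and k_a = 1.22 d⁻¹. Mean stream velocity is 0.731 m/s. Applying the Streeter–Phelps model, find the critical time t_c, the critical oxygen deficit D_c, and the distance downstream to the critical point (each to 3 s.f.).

t_c ≈ 1.56 d; D_c ≈ 4.64 mg/L; x_c ≈ 98.2 km

With k_a/k_1 = 7.439 and 1 − D₀(k_a−k_1)/(k_1 L₀) = 0.6947,
t_c = ln(7.439 × 0.6947) / (1.22 − 0.164) = ln(5.168) / 1.056 = 1.642/1.056 = 1.555 d.
L(t_c) = L₀ e^(−k_1 t_c) = 44.5 × 0.7749 = 34.48 mg/L, and at the critical point k_a D_c = k_1 L, so D_c = (0.164/1.22) × 34.48 = 4.635 mg/L.
x_c = v t_c = 0.731 m/s × 1.555 d × 86400 s/d = 98230 m ≈ 98.2 km.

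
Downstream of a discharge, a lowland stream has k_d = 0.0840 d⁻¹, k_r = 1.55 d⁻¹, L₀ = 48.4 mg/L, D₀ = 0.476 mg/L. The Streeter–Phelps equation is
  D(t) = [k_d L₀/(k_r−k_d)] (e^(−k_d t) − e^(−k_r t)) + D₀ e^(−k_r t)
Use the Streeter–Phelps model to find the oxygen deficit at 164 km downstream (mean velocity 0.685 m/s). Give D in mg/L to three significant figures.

Travel time t = x/v = 164 km / (0.685 m/s) = 164000 m / 0.685 m/s = 239400 s = 2.771 d.
k_d L₀/(k_r−k_d) = 0.0840×48.4/(1.55−0.0840) = 4.066/1.466 = 2.773 mg/L.
e^(−k_d t) = e^(−0.0840×2.771) = 0.7923; e^(−k_r t) = e^(−1.55×2.771) = 0.01364.
D = 2.773 × (0.7923 − 0.01364) + 0.476 × 0.01364 = 2.160 + 0.006490 = 2.166 mg/L.

D ≈ 2.17 mg/L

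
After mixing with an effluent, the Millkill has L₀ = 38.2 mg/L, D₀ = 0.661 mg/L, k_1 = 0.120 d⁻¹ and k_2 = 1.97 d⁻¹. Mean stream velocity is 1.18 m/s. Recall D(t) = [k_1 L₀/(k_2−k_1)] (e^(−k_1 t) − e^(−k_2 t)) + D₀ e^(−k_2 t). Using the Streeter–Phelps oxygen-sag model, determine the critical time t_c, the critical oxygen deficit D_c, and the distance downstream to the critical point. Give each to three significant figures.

With k_2/k_1 = 16.42 and 1 − D₀(k_2−k_1)/(k_1 L₀) = 0.7332,
t_c = ln(16.42 × 0.7332) / (1.97 − 0.120) = ln(12.04) / 1.850 = 2.488/1.850 = 1.345 d.
D_c = (k_1/k_2) L₀ e^(−k_1 t_c) = (0.120/1.97) × 38.2 × e^(−0.120×1.345) = 0.06091 × 38.2 × 0.8510 = 1.980 mg/L.
x_c = v t_c = 1.18 m/s × 1.345 d × 86400 s/d = 137100 m ≈ 137 km.

t_c ≈ 1.34 d; D_c ≈ 1.98 mg/L; x_c ≈ 137 km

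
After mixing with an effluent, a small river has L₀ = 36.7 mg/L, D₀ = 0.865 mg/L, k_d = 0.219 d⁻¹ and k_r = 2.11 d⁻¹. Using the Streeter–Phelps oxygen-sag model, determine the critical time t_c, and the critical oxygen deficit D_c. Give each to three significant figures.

t_c = [1/(k_r−k_d)] ln[(k_r/k_d)(1 − D₀(k_r−k_d)/(k_d L₀))]
= [1/(2.11−0.219)] ln[(2.11/0.219)(1 − 0.865×1.891/(0.219×36.7))]
= (1/1.891) ln[9.635 × 0.7965] = 0.5288 × ln(7.674) = 0.5288 × 2.038 = 1.078 d.
D_c = (k_d/k_r) L₀ e^(−k_d t_c) = (0.219/2.11) × 36.7 × e^(−0.219×1.078) = 0.1038 × 36.7 × 0.7898 = 3.008 mg/L.

t_c ≈ 1.08 d; D_c ≈ 3.01 mg/L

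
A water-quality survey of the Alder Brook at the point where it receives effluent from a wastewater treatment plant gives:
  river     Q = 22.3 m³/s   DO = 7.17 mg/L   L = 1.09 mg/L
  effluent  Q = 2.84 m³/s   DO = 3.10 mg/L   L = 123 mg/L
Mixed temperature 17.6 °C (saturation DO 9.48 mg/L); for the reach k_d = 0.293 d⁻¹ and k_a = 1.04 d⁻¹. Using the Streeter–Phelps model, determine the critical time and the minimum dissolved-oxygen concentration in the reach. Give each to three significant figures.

Mixed DO = (22.3×7.17 + 2.84×3.10)/(22.3+2.84) = 168.7/25.14 = 6.710 mg/L.
Mixed L₀ = (22.3×1.09 + 2.84×123)/(25.14) = 373.6/25.14 = 14.86 mg/L.
Initial deficit D₀ = C_s − DO₀ = 9.48 − 6.710 = 2.770 mg/L.
t_c = (1/0.7470) ln[(1.04/0.293)(1 − 2.770×0.7470/(0.293×14.86))] = 1.339 × ln(1.863) = 0.8329 d.
D_c = (0.293/1.04) × 14.86 × e^(−0.293×0.8329) = 0.2817 × 14.86 × 0.7835 = 3.280 mg/L.
Minimum DO = 9.48 − 3.280 = 6.200 mg/L.

t_c ≈ 0.833 d; minimum DO ≈ 6.20 mg/L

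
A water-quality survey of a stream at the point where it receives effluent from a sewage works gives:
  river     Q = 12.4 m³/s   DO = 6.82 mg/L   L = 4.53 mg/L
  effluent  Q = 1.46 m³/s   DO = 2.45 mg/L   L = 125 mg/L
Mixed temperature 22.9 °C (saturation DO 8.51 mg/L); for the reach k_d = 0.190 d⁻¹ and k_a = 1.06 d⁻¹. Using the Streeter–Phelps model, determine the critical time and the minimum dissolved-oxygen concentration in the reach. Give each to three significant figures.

t_c ≈ 1.00 d; minimum DO ≈ 5.96 mg/L

Mixed DO = (12.4×6.82 + 1.46×2.45)/(12.4+1.46) = 88.15/13.86 = 6.360 mg/L.
Mixed L₀ = (12.4×4.53 + 1.46×125)/(13.86) = 238.7/13.86 = 17.22 mg/L.
Initial deficit D₀ = C_s − DO₀ = 8.51 − 6.360 = 2.150 mg/L.
t_c = (1/0.8700) ln[(1.06/0.190)(1 − 2.150×0.8700/(0.190×17.22))] = 1.149 × ln(2.389) = 1.001 d.
D_c = (0.190/1.06) × 17.22 × e^(−0.190×1.001) = 0.1792 × 17.22 × 0.8268 = 2.552 mg/L.
Minimum DO = 8.51 − 2.552 = 5.958 mg/L.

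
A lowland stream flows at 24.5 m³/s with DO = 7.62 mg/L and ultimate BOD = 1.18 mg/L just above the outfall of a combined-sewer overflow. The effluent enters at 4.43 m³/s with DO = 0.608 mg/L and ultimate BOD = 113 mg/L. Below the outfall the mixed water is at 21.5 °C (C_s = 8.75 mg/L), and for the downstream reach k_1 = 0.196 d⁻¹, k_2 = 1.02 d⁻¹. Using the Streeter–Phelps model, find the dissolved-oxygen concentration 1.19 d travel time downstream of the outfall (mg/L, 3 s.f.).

Mixed DO = (24.5×7.62 + 4.43×0.608)/(24.5+4.43) = 189.4/28.93 = 6.546 mg/L.
Mixed L₀ = (24.5×1.18 + 4.43×113)/(28.93) = 529.5/28.93 = 18.30 mg/L.
Initial deficit D₀ = C_s − DO₀ = 8.75 − 6.546 = 2.204 mg/L.
D(1.19) = [0.196×18.30/(1.02−0.196)](e^(−0.196×1.19) − e^(−1.02×1.19)) + 2.204 e^(−1.02×1.19)
= 4.354 × (0.7920 − 0.2971) + 2.204 × 0.2971 = 2.809 mg/L.
DO = 8.75 − 2.809 = 5.941 mg/L.

DO ≈ 5.94 mg/L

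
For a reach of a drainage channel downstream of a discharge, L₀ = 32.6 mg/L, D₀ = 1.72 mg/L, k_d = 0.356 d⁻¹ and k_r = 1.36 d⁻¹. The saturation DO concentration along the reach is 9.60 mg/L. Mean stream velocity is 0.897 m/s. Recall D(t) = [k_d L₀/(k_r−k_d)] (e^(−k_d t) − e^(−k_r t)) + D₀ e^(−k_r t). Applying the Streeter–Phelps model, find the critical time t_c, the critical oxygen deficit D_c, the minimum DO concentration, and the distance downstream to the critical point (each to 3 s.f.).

At the critical point dD/dt = 0, so k_d L₀ e^(−k_d t) = k_r D. Substituting D(t) from the Streeter–Phelps equation and solving for t gives
t_c = ln[(k_r/k_d)(1 − D₀(k_r−k_d)/(k_d L₀))] / (k_r−k_d).
Here k_r−k_d = 1.004 d⁻¹ and 1 − D₀(k_r−k_d)/(k_d L₀) = 1 − 1.72×1.004/(0.356×32.6) = 0.8512, so
t_c = ln(3.820 × 0.8512) / 1.004 = 1.179 / 1.004 = 1.175 d.
D_c = (k_d/k_r) L₀ e^(−k_d t_c) = (0.356/1.36) × 32.6 × e^(−0.356×1.175) = 0.2618 × 32.6 × 0.6583 = 5.617 mg/L.
Minimum DO = C_s − D_c = 9.60 − 5.617 = 3.983 mg/L.
x_c = v t_c = 0.897 m/s × 1.175 d × 86400 s/d = 91030 m ≈ 91.0 km.

t_c ≈ 1.17 d; D_c ≈ 5.62 mg/L; min DO ≈ 3.98 mg/L; x_c ≈ 91.0 km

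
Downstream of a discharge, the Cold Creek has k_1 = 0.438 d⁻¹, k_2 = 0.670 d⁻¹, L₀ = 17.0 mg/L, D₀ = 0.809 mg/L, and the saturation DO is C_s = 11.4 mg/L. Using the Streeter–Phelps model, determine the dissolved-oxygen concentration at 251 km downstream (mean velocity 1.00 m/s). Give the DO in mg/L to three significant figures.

DO ≈ 6.88 mg/L

Travel time t = x/v = 251 km / (1.00 m/s) = 251000 m / 1.00 m/s = 251000 s = 2.905 d.
k_1 L₀/(k_2−k_1) = 0.438×17.0/(0.670−0.438) = 7.446/0.2320 = 32.09 mg/L.
e^(−k_1 t) = e^(−0.438×2.905) = 0.2801; e^(−k_2 t) = e^(−0.670×2.905) = 0.1428.
D = 32.09 × (0.2801 − 0.1428) + 0.809 × 0.1428 = 4.409 + 0.1155 = 4.524 mg/L.
DO = C_s − D = 11.4 − 4.524 = 6.876 mg/L.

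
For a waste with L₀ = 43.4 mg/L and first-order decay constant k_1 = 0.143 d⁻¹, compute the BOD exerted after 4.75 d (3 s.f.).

y ≈ 21.4 mg/L

y_t = L₀(1 − e^(−k_1 t)) = 43.4 × (1 − e^(−0.143×4.75))
= 43.4 × (1 − 0.5070) = 43.4 × 0.4930 = 21.40 mg/L.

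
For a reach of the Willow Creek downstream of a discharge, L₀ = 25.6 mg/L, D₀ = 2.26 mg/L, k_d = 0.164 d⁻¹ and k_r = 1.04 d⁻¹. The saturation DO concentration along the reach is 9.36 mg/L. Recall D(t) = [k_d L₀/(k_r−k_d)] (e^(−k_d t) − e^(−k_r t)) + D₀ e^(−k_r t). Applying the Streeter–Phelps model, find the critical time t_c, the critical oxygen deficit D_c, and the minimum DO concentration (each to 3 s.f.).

t_c = [1/(k_r−k_d)] ln[(k_r/k_d)(1 − D₀(k_r−k_d)/(k_d L₀))]
= [1/(1.04−0.164)] ln[(1.04/0.164)(1 − 2.26×0.8760/(0.164×25.6))]
= (1/0.8760) ln[6.341 × 0.5284] = 1.142 × ln(3.351) = 1.142 × 1.209 = 1.380 d.
L(t_c) = L₀ e^(−k_d t_c) = 25.6 × 0.7974 = 20.41 mg/L, and at the critical point k_r D_c = k_d L, so D_c = (0.164/1.04) × 20.41 = 3.219 mg/L.
Minimum DO = C_s − D_c = 9.36 − 3.219 = 6.141 mg/L.

t_c ≈ 1.38 d; D_c ≈ 3.22 mg/L; min DO ≈ 6.14 mg/L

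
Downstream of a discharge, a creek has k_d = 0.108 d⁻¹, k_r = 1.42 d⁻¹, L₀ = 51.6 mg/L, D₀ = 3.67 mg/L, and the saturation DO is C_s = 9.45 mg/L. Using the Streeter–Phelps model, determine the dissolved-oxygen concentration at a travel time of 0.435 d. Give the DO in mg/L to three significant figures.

DO ≈ 5.71 mg/L

k_d L₀/(k_r−k_d) = 0.108×51.6/(1.42−0.108) = 5.573/1.312 = 4.248 mg/L.
e^(−k_d t) = e^(−0.108×0.4350) = 0.9541; e^(−k_r t) = e^(−1.42×0.4350) = 0.5392.
D = 4.248 × (0.9541 − 0.5392) + 3.67 × 0.5392 = 1.762 + 1.979 = 3.741 mg/L.
DO = C_s − D = 9.45 − 3.741 = 5.709 mg/L.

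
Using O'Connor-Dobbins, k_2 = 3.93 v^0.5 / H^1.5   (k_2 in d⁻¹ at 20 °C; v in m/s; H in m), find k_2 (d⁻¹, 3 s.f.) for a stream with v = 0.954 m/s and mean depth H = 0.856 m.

k_2 ≈ 4.85 d⁻¹

k_2 = 3.93 × 0.954^0.5 / 0.856^1.5 = 3.93 × 0.9767 / 0.7920 = 4.847 d⁻¹.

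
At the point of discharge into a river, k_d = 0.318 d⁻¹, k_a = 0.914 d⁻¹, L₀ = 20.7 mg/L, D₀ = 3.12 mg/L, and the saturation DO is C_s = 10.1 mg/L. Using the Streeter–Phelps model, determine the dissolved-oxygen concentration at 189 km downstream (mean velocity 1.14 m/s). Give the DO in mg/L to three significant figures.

Travel time t = x/v = 189 km / (1.14 m/s) = 189000 m / 1.14 m/s = 165800 s = 1.919 d.
k_d L₀/(k_a−k_d) = 0.318×20.7/(0.914−0.318) = 6.583/0.5960 = 11.04 mg/L.
e^(−k_d t) = e^(−0.318×1.919) = 0.5432; e^(−k_a t) = e^(−0.914×1.919) = 0.1731.
D = 11.04 × (0.5432 − 0.1731) + 3.12 × 0.1731 = 4.088 + 0.5401 = 4.628 mg/L.
DO = C_s − D = 10.1 − 4.628 = 5.472 mg/L.

DO ≈ 5.47 mg/L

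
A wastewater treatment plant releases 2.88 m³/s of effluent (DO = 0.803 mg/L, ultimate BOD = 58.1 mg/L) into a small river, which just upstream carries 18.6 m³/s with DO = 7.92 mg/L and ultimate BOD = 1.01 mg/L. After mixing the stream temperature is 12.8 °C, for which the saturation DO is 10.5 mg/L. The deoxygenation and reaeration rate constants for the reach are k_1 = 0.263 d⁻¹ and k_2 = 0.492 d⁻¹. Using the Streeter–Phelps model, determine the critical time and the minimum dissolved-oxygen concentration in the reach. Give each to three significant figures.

Mixed DO = (18.6×7.92 + 2.88×0.803)/(18.6+2.88) = 149.6/21.48 = 6.966 mg/L.
Mixed L₀ = (18.6×1.01 + 2.88×58.1)/(21.48) = 186.1/21.48 = 8.665 mg/L.
Initial deficit D₀ = C_s − DO₀ = 10.5 − 6.966 = 3.534 mg/L.
t_c = (1/0.2290) ln[(0.492/0.263)(1 − 3.534×0.2290/(0.263×8.665))] = 4.367 × ln(1.206) = 0.8191 d.
D_c = (0.263/0.492) × 8.665 × e^(−0.263×0.8191) = 0.5346 × 8.665 × 0.8062 = 3.734 mg/L.
Minimum DO = 10.5 − 3.734 = 6.766 mg/L.

t_c ≈ 0.819 d; minimum DO ≈ 6.77 mg/L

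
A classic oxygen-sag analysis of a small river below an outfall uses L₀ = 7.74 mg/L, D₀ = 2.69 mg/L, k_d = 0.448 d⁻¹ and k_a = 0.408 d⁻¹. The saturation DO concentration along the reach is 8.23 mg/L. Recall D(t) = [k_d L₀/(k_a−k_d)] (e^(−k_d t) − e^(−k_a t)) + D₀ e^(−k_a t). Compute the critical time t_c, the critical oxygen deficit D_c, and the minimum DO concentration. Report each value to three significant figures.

With k_a/k_d = 0.9107 and 1 − D₀(k_a−k_d)/(k_d L₀) = 1.031,
t_c = ln(0.9107 × 1.031) / (0.408 − 0.448) = ln(0.9390) / -0.04000 = -0.06297/-0.04000 = 1.574 d.
L(t_c) = L₀ e^(−k_d t_c) = 7.74 × 0.4940 = 3.824 mg/L, and at the critical point k_a D_c = k_d L, so D_c = (0.448/0.408) × 3.824 = 4.198 mg/L.
Minimum DO = C_s − D_c = 8.23 − 4.198 = 4.032 mg/L.

t_c ≈ 1.57 d; D_c ≈ 4.20 mg/L; min DO ≈ 4.03 mg/L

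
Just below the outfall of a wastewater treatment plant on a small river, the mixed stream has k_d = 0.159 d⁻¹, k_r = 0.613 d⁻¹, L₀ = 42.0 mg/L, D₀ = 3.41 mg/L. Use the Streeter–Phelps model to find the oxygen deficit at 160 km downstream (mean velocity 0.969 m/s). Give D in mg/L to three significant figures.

Travel time t = x/v = 160 km / (0.969 m/s) = 160000 m / 0.969 m/s = 165100 s = 1.911 d.
k_d L₀/(k_r−k_d) = 0.159×42.0/(0.613−0.159) = 6.678/0.4540 = 14.71 mg/L.
e^(−k_d t) = e^(−0.159×1.911) = 0.7380; e^(−k_r t) = e^(−0.613×1.911) = 0.3099.
D = 14.71 × (0.7380 − 0.3099) + 3.41 × 0.3099 = 6.296 + 1.057 = 7.353 mg/L.

D ≈ 7.35 mg/L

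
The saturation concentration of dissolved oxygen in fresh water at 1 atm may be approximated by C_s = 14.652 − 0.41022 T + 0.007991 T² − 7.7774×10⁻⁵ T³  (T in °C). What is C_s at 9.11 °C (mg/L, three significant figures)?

C_s = 14.652 − 0.41022×9.11 + 0.007991×9.11² − 7.7774×10⁻⁵×9.11³ = 11.52 mg/L.

C_s ≈ 11.5 mg/L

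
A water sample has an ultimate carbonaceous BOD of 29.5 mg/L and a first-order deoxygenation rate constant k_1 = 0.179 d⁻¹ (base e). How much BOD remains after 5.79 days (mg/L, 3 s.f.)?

L ≈ 10.5 mg/L

L_t = L₀ e^(−k_1 t) = 29.5 × e^(−0.179×5.79) = 29.5 × 0.3547 = 10.46 mg/L.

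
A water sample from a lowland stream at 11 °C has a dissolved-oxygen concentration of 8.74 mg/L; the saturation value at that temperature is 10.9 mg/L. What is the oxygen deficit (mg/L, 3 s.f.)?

D ≈ 2.16 mg/L

D = C_s − C = 10.9 − 8.74 = 2.16 mg/L.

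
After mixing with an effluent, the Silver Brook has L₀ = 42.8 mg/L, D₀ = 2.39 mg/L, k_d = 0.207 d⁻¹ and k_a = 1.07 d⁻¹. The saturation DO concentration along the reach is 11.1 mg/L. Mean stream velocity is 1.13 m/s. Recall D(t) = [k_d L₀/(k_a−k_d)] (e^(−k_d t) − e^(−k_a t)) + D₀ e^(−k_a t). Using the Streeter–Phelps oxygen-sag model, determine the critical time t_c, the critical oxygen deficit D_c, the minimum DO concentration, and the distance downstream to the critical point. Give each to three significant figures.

At the critical point dD/dt = 0, so k_d L₀ e^(−k_d t) = k_a D. Substituting D(t) from the Streeter–Phelps equation and solving for t gives
t_c = ln[(k_a/k_d)(1 − D₀(k_a−k_d)/(k_d L₀))] / (k_a−k_d).
Here k_a−k_d = 0.8630 d⁻¹ and 1 − D₀(k_a−k_d)/(k_d L₀) = 1 − 2.39×0.8630/(0.207×42.8) = 0.7672, so
t_c = ln(5.169 × 0.7672) / 0.8630 = 1.378 / 0.8630 = 1.596 d.
L(t_c) = L₀ e^(−k_d t_c) = 42.8 × 0.7186 = 30.76 mg/L, and at the critical point k_a D_c = k_d L, so D_c = (0.207/1.07) × 30.76 = 5.950 mg/L.
Minimum DO = C_s − D_c = 11.1 − 5.950 = 5.150 mg/L.
x_c = v t_c = 1.13 m/s × 1.596 d × 86400 s/d = 155900 m ≈ 156 km.

t_c ≈ 1.60 d; D_c ≈ 5.95 mg/L; min DO ≈ 5.15 mg/L; x_c ≈ 156 km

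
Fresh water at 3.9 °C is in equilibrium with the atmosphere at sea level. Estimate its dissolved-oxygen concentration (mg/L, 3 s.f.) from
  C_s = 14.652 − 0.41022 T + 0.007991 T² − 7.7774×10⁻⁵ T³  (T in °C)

C_s ≈ 13.2 mg/L

C_s = 14.652 − 0.41022×3.9 + 0.007991×3.9² − 7.7774×10⁻⁵×3.9³ = 13.17 mg/L.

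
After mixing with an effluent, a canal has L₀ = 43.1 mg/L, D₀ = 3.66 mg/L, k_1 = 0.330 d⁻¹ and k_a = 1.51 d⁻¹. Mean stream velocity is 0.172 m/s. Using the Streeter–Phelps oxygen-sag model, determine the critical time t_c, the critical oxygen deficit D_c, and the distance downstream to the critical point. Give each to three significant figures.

At the critical point dD/dt = 0, so k_1 L₀ e^(−k_1 t) = k_a D. Substituting D(t) from the Streeter–Phelps equation and solving for t gives
t_c = ln[(k_a/k_1)(1 − D₀(k_a−k_1)/(k_1 L₀))] / (k_a−k_1).
Here k_a−k_1 = 1.180 d⁻¹ and 1 − D₀(k_a−k_1)/(k_1 L₀) = 1 − 3.66×1.180/(0.330×43.1) = 0.6964, so
t_c = ln(4.576 × 0.6964) / 1.180 = 1.159 / 1.180 = 0.9821 d.
D_c = (k_1/k_a) L₀ e^(−k_1 t_c) = (0.330/1.51) × 43.1 × e^(−0.330×0.9821) = 0.2185 × 43.1 × 0.7232 = 6.812 mg/L.
x_c = v t_c = 0.172 m/s × 0.9821 d × 86400 s/d = 14590 m ≈ 14.6 km.

t_c ≈ 0.982 d; D_c ≈ 6.81 mg/L; x_c ≈ 14.6 km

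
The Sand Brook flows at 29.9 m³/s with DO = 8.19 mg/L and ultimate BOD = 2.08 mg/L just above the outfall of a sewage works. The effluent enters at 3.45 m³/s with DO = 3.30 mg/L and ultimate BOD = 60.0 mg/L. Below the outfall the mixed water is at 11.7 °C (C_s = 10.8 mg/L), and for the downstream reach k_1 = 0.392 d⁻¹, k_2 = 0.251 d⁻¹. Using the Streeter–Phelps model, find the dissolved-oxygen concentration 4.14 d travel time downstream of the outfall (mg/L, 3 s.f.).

DO ≈ 6.19 mg/L

Mixed DO = (29.9×8.19 + 3.45×3.30)/(29.9+3.45) = 256.3/33.35 = 7.684 mg/L.
Mixed L₀ = (29.9×2.08 + 3.45×60.0)/(33.35) = 269.2/33.35 = 8.072 mg/L.
Initial deficit D₀ = C_s − DO₀ = 10.8 − 7.684 = 3.116 mg/L.
D(4.14) = [0.392×8.072/(0.251−0.392)](e^(−0.392×4.14) − e^(−0.251×4.14)) + 3.116 e^(−0.251×4.14)
= -22.44 × (0.1973 − 0.3538) + 3.116 × 0.3538 = 4.613 mg/L.
DO = 10.8 − 4.613 = 6.187 mg/L.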